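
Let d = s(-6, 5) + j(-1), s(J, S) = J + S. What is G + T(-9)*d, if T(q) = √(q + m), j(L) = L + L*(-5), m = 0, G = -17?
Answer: -17 + 9*I ≈ -17.0 + 9.0*I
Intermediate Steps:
j(L) = -4*L (j(L) = L - 5*L = -4*L)
T(q) = √q (T(q) = √(q + 0) = √q)
d = 3 (d = (-6 + 5) - 4*(-1) = -1 + 4 = 3)
G + T(-9)*d = -17 + √(-9)*3 = -17 + (3*I)*3 = -17 + 9*I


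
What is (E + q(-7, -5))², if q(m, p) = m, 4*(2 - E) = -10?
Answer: 25/4 ≈ 6.2500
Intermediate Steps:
E = 9/2 (E = 2 - ¼*(-10) = 2 + 5/2 = 9/2 ≈ 4.5000)
(E + q(-7, -5))² = (9/2 - 7)² = (-5/2)² = 25/4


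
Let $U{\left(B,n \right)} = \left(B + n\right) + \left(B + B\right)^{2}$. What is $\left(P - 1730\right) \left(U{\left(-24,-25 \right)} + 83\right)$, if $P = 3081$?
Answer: $3158638$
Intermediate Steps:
$U{\left(B,n \right)} = B + n + 4 B^{2}$ ($U{\left(B,n \right)} = \left(B + n\right) + \left(2 B\right)^{2} = \left(B + n\right) + 4 B^{2} = B + n + 4 B^{2}$)
$\left(P - 1730\right) \left(U{\left(-24,-25 \right)} + 83\right) = \left(3081 - 1730\right) \left(\left(-24 - 25 + 4 \left(-24\right)^{2}\right) + 83\right) = 1351 \left(\left(-24 - 25 + 4 \cdot 576\right) + 83\right) = 1351 \left(\left(-24 - 25 + 2304\right) + 83\right) = 1351 \left(2255 + 83\right) = 1351 \cdot 2338 = 3158638$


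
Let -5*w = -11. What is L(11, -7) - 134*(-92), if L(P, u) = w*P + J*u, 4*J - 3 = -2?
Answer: 247009/20 ≈ 12350.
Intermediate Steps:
w = 11/5 (w = -⅕*(-11) = 11/5 ≈ 2.2000)
J = ¼ (J = ¾ + (¼)*(-2) = ¾ - ½ = ¼ ≈ 0.25000)
L(P, u) = u/4 + 11*P/5 (L(P, u) = 11*P/5 + u/4 = u/4 + 11*P/5)
L(11, -7) - 134*(-92) = ((¼)*(-7) + (11/5)*11) - 134*(-92) = (-7/4 + 121/5) + 12328 = 449/20 + 12328 = 247009/20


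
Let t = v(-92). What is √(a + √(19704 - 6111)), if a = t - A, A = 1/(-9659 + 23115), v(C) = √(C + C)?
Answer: √(-1 + 13456*√13593 + 26912*I*√46)/116 ≈ 10.816 + 0.62707*I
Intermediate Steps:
v(C) = √2*√C (v(C) = √(2*C) = √2*√C)
A = 1/13456 ≈ 7.4316e-5
t = 2*I*√46 (t = √2*√(-92) = √2*(2*I*√23) = 2*I*√46 ≈ 13.565*I)
a = -1/13456 + 2*I*√46 (a = 2*I*√46 - 1*1/13456 = 2*I*√46 - 1/13456 = -1/13456 + 2*I*√46 ≈ -7.4316e-5 + 13.565*I)
√(a + √(19704 - 6111)) = √((-1/13456 + 2*I*√46) + √(19704 - 6111)) = √((-1/13456 + 2*I*√46) + √13593) = √(-1/13456 + √13593 + 2*I*√46)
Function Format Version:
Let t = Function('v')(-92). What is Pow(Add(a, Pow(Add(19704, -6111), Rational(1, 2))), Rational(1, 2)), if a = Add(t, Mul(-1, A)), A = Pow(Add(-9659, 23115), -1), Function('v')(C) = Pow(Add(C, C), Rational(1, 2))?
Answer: Mul(Rational(1, 116), Pow(Add(-1, Mul(13456, Pow(13593, Rational(1, 2))), Mul(26912, I, Pow(46, Rational(1, 2)))), Rational(1, 2))) ≈ Add(10.816, Mul(0.62707, I))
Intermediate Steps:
Function('v')(C) = Mul(Pow(2, Rational(1, 2)), Pow(C, Rational(1, 2))) (Function('v')(C) = Pow(Mul(2, C), Rational(1, 2)) = Mul(Pow(2, Rational(1, 2)), Pow(C, Rational(1, 2))))
A = Rational(1, 13456) (A = Pow(13456, -1) = Rational(1, 13456) ≈ 7.4316e-5)
t = Mul(2, I, Pow(46, Rational(1, 2))) (t = Mul(Pow(2, Rational(1, 2)), Pow(-92, Rational(1, 2))) = Mul(Pow(2, Rational(1, 2)), Mul(2, I, Pow(23, Rational(1, 2)))) = Mul(2, I, Pow(46, Rational(1, 2))) ≈ Mul(13.565, I))
a = Add(Rational(-1, 13456), Mul(2, I, Pow(46, Rational(1, 2)))) (a = Add(Mul(2, I, Pow(46, Rational(1, 2))), Mul(-1, Rational(1, 13456))) = Add(Mul(2, I, Pow(46, Rational(1, 2))), Rational(-1, 13456)) = Add(Rational(-1, 13456), Mul(2, I, Pow(46, Rational(1, 2)))) ≈ Add(-7.4316e-5, Mul(13.565, I)))
Pow(Add(a, Pow(Add(19704, -6111), Rational(1, 2))), Rational(1, 2)) = Pow(Add(Add(Rational(-1, 13456), Mul(2, I, Pow(46, Rational(1, 2)))), Pow(Add(19704, -6111), Rational(1, 2))), Rational(1, 2)) = Pow(Add(Add(Rational(-1, 13456), Mul(2, I, Pow(46, Rational(1, 2)))), Pow(13593, Rational(1, 2))), Rational(1, 2)) = Pow(Add(Rational(-1, 13456), Pow(13593, Rational(1, 2)), Mul(2, I, Pow(46, Rational(1, 2)))), Rational(1, 2))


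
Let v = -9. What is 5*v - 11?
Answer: -56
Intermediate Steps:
5*v - 11 = 5*(-9) - 11 = -45 - 11 = -56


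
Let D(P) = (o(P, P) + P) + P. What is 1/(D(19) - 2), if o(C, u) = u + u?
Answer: 1/74 ≈ 0.013514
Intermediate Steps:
o(C, u) = 2*u
D(P) = 4*P (D(P) = (2*P + P) + P = 3*P + P = 4*P)
1/(D(19) - 2) = 1/(4*19 - 2) = 1/(76 - 2) = 1/74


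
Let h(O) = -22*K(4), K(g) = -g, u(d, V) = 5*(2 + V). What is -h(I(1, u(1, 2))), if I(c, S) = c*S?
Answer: -88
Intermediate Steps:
u(d, V) = 10 + 5*V
I(c, S) = S*c
h(O) = 88 (h(O) = -(-22)*4 = -22*(-4) = 88)
-h(I(1, u(1, 2))) = -1*88 = -88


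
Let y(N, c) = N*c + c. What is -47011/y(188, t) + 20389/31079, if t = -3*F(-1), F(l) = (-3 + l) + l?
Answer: -1403252054/88108965 ≈ -15.926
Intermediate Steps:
F(l) = -3 + 2*l
t = 15 (t = -3*(-3 + 2*(-1)) = -3*(-3 - 2) = -3*(-5) = 15)
y(N, c) = c + N*c
-47011/y(188, t) + 20389/31079 = -47011*1/(15*(1 + 188)) + 20389/31079 = -47011/(15*189) + 20389*(1/31079) = -47011/2835 + 20389/31079 = -1403252054/88108965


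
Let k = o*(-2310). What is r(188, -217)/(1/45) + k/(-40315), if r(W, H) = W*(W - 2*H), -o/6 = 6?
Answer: 3857132448/733 ≈ 5.2621e+6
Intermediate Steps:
o = -36 (o = -6*6 = -36)
k = 83160 (k = -36*(-2310) = 83160)
r(188, -217)/(1/45) + k/(-40315) = (188*(188 - 2*(-217)))/(1/45) + 83160/(-40315) = (188*(188 + 434))/(1/45) + 83160*(-1/40315) = (188*622)*45 - 1512/733 = 116936*45 - 1512/733 = 5262120 - 1512/733 = 3857132448/733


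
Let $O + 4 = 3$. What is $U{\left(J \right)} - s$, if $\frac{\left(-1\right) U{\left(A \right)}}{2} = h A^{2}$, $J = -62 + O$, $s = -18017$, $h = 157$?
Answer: $-1228249$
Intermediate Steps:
$O = -1$ ($O = -4 + 3 = -1$)
$J = -63$ ($J = -62 - 1 = -63$)
$U{\left(A \right)} = - 314 A^{2}$ ($U{\left(A \right)} = - 2 \cdot 157 A^{2} = - 314 A^{2}$)
$U{\left(J \right)} - s = - 314 \left(-63\right)^{2} - -18017 = \left(-314\right) 3969 + 18017 = -1246266 + 18017 = -1228249$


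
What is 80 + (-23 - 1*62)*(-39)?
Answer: 3395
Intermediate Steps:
80 + (-23 - 1*62)*(-39) = 80 + (-23 - 62)*(-39) = 80 - 85*(-39) = 80 + 3315 = 3395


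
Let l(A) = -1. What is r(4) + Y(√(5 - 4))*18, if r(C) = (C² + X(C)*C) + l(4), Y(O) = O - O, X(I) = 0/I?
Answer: 15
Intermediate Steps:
X(I) = 0
Y(O) = 0
r(C) = -1 + C² (r(C) = (C² + 0*C) - 1 = (C² + 0) - 1 = C² - 1 = -1 + C²)
r(4) + Y(√(5 - 4))*18 = (-1 + 4²) + 0*18 = (-1 + 16) + 0 = 15 + 0 = 15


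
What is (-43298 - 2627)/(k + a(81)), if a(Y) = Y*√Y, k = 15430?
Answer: -4175/1469 ≈ -2.8421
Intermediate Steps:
a(Y) = Y^(3/2)
(-43298 - 2627)/(k + a(81)) = (-43298 - 2627)/(15430 + 81^(3/2)) = -45925/(15430 + 729) = -45925/16159 = -45925*1/16159 = -4175/1469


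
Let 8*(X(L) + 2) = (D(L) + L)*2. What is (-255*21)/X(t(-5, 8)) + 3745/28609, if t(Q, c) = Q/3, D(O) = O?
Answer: 7724965/4087 ≈ 1890.1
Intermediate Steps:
t(Q, c) = Q/3 (t(Q, c) = Q*(⅓) = Q/3)
X(L) = -2 + L/2 (X(L) = -2 + ((L + L)*2)/8 = -2 + ((2*L)*2)/8 = -2 + (4*L)/8 = -2 + L/2)
(-255*21)/X(t(-5, 8)) + 3745/28609 = (-255*21)/(-2 + ((⅓)*(-5))/2) + 3745/28609 = -5355/(-2 + (½)*(-5/3)) + 3745*(1/28609) = -5355/(-2 - ⅚) + 535/4087 = -5355/(-17/6) + 535/4087 = -5355*(-6/17) + 535/4087 = 1890 + 535/4087 = 7724965/4087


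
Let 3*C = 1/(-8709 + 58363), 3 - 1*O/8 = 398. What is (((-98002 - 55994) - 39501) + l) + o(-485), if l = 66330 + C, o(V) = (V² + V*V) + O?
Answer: 50665402327/148962 ≈ 3.4012e+5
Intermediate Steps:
O = -3160 (O = 24 - 8*398 = 24 - 3184 = -3160)
C = 1/148962 (C = 1/(3*(-8709 + 58363)) = (⅓)/49654 = (⅓)*(1/49654) = 1/148962 ≈ 6.7131e-6)
o(V) = -3160 + 2*V² (o(V) = (V² + V*V) - 3160 = (V² + V²) - 3160 = 2*V² - 3160 = -3160 + 2*V²)
l = 9880649461/148962 (l = 66330 + 1/148962 = 9880649461/148962 ≈ 66330.)
(((-98002 - 55994) - 39501) + l) + o(-485) = (((-98002 - 55994) - 39501) + 9880649461/148962) + (-3160 + 2*(-485)²) = ((-153996 - 39501) + 9880649461/148962) + (-3160 + 2*235225) = (-193497 + 9880649461/148962) + (-3160 + 470450) = -18943050653/148962 + 467290 = 50665402327/148962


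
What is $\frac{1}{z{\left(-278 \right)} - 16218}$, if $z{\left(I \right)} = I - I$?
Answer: $- \frac{1}{16218} \approx -6.166 \cdot 10^{-5}$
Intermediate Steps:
$z{\left(I \right)} = 0$
$\frac{1}{z{\left(-278 \right)} - 16218} = \frac{1}{0 - 16218} = \frac{1}{-16218} = - \frac{1}{16218}$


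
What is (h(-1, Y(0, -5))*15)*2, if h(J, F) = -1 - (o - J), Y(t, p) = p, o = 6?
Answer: -240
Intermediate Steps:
h(J, F) = -7 + J (h(J, F) = -1 - (6 - J) = -1 + (-6 + J) = -7 + J)
(h(-1, Y(0, -5))*15)*2 = ((-7 - 1)*15)*2 = -8*15*2 = -120*2 = -240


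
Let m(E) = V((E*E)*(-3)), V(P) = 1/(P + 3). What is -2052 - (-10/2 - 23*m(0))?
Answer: -6118/3 ≈ -2039.3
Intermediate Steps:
V(P) = 1/(3 + P)
m(E) = 1/(3 - 3*E²) (m(E) = 1/(3 + (E*E)*(-3)) = 1/(3 + E²*(-3)) = 1/(3 - 3*E²))
-2052 - (-10/2 - 23*m(0)) = -2052 - (-10/2 - (-23)/(-3 + 3*0²)) = -2052 - (-10*½ - (-23)/(-3 + 3*0)) = -2052 - (-5 - (-23)/(-3 + 0)) = -2052 - (-5 - (-23)/(-3)) = -2052 - (-5 - (-23)*(-1)/3) = -2052 - (-5 - 23*⅓) = -2052 - (-5 - 23/3) = -2052 - 1*(-38/3) = -2052 + 38/3 = -6118/3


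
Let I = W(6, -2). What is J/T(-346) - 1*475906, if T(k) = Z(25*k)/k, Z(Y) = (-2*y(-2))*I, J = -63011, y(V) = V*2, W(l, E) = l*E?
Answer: -33744391/48 ≈ -7.0301e+5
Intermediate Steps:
W(l, E) = E*l
I = -12 (I = -2*6 = -12)
y(V) = 2*V
Z(Y) = -96 (Z(Y) = -4*(-2)*(-12) = -2*(-4)*(-12) = 8*(-12) = -96)
T(k) = -96/k
J/T(-346) - 1*475906 = -63011/((-96/(-346))) - 1*475906 = -63011/((-96*(-1/346))) - 475906 = -63011/48/173 - 475906 = -63011*173/48 - 475906 = -10900903/48 - 475906 = -33744391/48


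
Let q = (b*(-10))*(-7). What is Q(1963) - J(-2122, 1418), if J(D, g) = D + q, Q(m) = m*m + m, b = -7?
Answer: 3857944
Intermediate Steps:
Q(m) = m + m² (Q(m) = m² + m = m + m²)
q = -490 (q = -7*(-10)*(-7) = 70*(-7) = -490)
J(D, g) = -490 + D (J(D, g) = D - 490 = -490 + D)
Q(1963) - J(-2122, 1418) = 1963*(1 + 1963) - (-490 - 2122) = 1963*1964 - 1*(-2612) = 3855332 + 2612 = 3857944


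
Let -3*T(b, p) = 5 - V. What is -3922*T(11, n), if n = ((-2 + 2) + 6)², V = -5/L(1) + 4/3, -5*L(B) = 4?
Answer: -60791/18 ≈ -3377.3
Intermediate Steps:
L(B) = -⅘ (L(B) = -⅕*4 = -⅘)
V = 91/12 (V = -5/(-⅘) + 4/3 = -5*(-5/4) + 4*(⅓) = 25/4 + 4/3 = 91/12 ≈ 7.5833)
n = 36 (n = (0 + 6)² = 6² = 36)
T(b, p) = 31/36 (T(b, p) = -(5 - 1*91/12)/3 = -(5 - 91/12)/3 = -⅓*(-31/12) = 31/36)
-3922*T(11, n) = -3922*31/36 = -60791/18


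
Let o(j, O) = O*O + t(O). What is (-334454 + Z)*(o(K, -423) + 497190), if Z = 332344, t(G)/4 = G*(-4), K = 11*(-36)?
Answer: -1440891570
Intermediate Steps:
K = -396
t(G) = -16*G (t(G) = 4*(G*(-4)) = 4*(-4*G) = -16*G)
o(j, O) = O² - 16*O (o(j, O) = O*O - 16*O = O² - 16*O)
(-334454 + Z)*(o(K, -423) + 497190) = (-334454 + 332344)*(-423*(-16 - 423) + 497190) = -2110*(-423*(-439) + 497190) = -2110*(185697 + 497190) = -2110*682887 = -1440891570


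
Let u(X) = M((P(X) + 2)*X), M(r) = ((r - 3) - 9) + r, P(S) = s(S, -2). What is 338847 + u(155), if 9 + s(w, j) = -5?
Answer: 335115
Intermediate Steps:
s(w, j) = -14 (s(w, j) = -9 - 5 = -14)
P(S) = -14
M(r) = -12 + 2*r (M(r) = ((-3 + r) - 9) + r = (-12 + r) + r = -12 + 2*r)
u(X) = -12 - 24*X (u(X) = -12 + 2*((-14 + 2)*X) = -12 + 2*(-12*X) = -12 - 24*X)
338847 + u(155) = 338847 + (-12 - 24*155) = 338847 + (-12 - 3720) = 338847 - 3732 = 335115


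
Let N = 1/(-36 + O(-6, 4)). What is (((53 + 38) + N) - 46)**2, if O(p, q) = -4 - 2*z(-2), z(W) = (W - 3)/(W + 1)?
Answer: 5058001/2500 ≈ 2023.2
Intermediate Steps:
z(W) = (-3 + W)/(1 + W)
O(p, q) = -14 (O(p, q) = -4 - 2*(-3 - 2)/(1 - 2) = -4 - 2*(-5)/(-1) = -4 - (-2)*(-5) = -4 - 2*5 = -4 - 10 = -14)
N = -1/50 (N = 1/(-36 - 14) = 1/(-50) = -1/50 ≈ -0.020000)
(((53 + 38) + N) - 46)**2 = (((53 + 38) - 1/50) - 46)**2 = ((91 - 1/50) - 46)**2 = (4549/50 - 46)**2 = (2249/50)**2 = 5058001/2500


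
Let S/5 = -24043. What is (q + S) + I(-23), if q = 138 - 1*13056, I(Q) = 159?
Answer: -132974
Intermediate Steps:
S = -120215 (S = 5*(-24043) = -120215)
q = -12918 (q = 138 - 13056 = -12918)
(q + S) + I(-23) = (-12918 - 120215) + 159 = -133133 + 159 = -132974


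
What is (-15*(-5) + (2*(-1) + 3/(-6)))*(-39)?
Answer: -5655/2 ≈ -2827.5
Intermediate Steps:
(-15*(-5) + (2*(-1) + 3/(-6)))*(-39) = (75 + (-2 + 3*(-⅙)))*(-39) = (75 + (-2 - ½))*(-39) = (75 - 5/2)*(-39) = (145/2)*(-39) = -5655/2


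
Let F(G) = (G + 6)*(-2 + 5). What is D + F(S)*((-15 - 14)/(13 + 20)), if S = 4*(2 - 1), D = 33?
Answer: 73/11 ≈ 6.6364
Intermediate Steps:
S = 4 (S = 4*1 = 4)
F(G) = 18 + 3*G (F(G) = (6 + G)*3 = 18 + 3*G)
D + F(S)*((-15 - 14)/(13 + 20)) = 33 + (18 + 3*4)*((-15 - 14)/(13 + 20)) = 33 + (18 + 12)*(-29/33) = 33 + 30*(-29*1/33) = 33 + 30*(-29/33) = 33 - 290/11 = 73/11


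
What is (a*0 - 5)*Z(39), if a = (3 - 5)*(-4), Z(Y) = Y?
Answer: -195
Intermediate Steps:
a = 8 (a = -2*(-4) = 8)
(a*0 - 5)*Z(39) = (8*0 - 5)*39 = (0 - 5)*39 = -5*39 = -195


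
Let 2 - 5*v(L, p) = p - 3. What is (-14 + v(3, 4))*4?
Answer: -276/5 ≈ -55.200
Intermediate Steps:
v(L, p) = 1 - p/5 (v(L, p) = ⅖ - (p - 3)/5 = ⅖ - (-3 + p)/5 = ⅖ + (⅗ - p/5) = 1 - p/5)
(-14 + v(3, 4))*4 = (-14 + (1 - ⅕*4))*4 = (-14 + (1 - ⅘))*4 = (-14 + ⅕)*4 = -69/5*4 = -276/5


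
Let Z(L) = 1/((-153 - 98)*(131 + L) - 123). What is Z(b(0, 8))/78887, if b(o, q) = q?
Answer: -1/2761991644 ≈ -3.6206e-10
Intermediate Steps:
Z(L) = 1/(-33004 - 251*L) (Z(L) = 1/(-251*(131 + L) - 123) = 1/((-32881 - 251*L) - 123) = 1/(-33004 - 251*L))
Z(b(0, 8))/78887 = -1/(33004 + 251*8)/78887 = -1/(33004 + 2008)*(1/78887) = -1/35012*(1/78887) = -1*1/35012*(1/78887) = -1/35012*1/78887 = -1/2761991644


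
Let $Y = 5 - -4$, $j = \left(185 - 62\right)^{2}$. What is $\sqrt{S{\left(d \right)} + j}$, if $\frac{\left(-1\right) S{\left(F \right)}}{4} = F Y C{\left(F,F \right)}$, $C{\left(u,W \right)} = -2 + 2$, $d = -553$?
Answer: $123$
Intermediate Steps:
$C{\left(u,W \right)} = 0$
$j = 15129$ ($j = 123^{2} = 15129$)
$Y = 9$ ($Y = 5 + 4 = 9$)
$S{\left(F \right)} = 0$ ($S{\left(F \right)} = - 4 F 9 \cdot 0 = - 4 \cdot 9 F 0 = \left(-4\right) 0 = 0$)
$\sqrt{S{\left(d \right)} + j} = \sqrt{0 + 15129} = \sqrt{15129} = 123$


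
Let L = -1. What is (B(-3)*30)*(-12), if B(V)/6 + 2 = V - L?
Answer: 8640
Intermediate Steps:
B(V) = -6 + 6*V (B(V) = -12 + 6*(V - 1*(-1)) = -12 + 6*(V + 1) = -12 + 6*(1 + V) = -12 + (6 + 6*V) = -6 + 6*V)
(B(-3)*30)*(-12) = ((-6 + 6*(-3))*30)*(-12) = ((-6 - 18)*30)*(-12) = -24*30*(-12) = -720*(-12) = 8640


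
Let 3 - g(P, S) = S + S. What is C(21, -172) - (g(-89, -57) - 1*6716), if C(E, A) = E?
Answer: 6620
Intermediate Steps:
g(P, S) = 3 - 2*S (g(P, S) = 3 - (S + S) = 3 - 2*S)
C(21, -172) - (g(-89, -57) - 1*6716) = 21 - ((3 - 2*(-57)) - 1*6716) = 21 - ((3 + 114) - 6716) = 21 - (117 - 6716) = 21 - 1*(-6599) = 21 + 6599 = 6620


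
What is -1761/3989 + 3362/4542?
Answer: 2706278/9059019 ≈ 0.29874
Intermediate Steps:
-1761/3989 + 3362/4542 = -1761*1/3989 + 3362*(1/4542) = -1761/3989 + 1681/2271 = 2706278/9059019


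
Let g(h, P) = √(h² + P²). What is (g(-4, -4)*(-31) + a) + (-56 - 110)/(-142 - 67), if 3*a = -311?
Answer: -64501/627 - 124*√2 ≈ -278.23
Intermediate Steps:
a = -311/3 (a = (⅓)*(-311) = -311/3 ≈ -103.67)
g(h, P) = √(P² + h²)
(g(-4, -4)*(-31) + a) + (-56 - 110)/(-142 - 67) = (√((-4)² + (-4)²)*(-31) - 311/3) + (-56 - 110)/(-142 - 67) = (√(16 + 16)*(-31) - 311/3) - 166/(-209) = (√32*(-31) - 311/3) - 166*(-1/209) = ((4*√2)*(-31) - 311/3) + 166/209 = (-124*√2 - 311/3) + 166/209 = (-311/3 - 124*√2) + 166/209 = -64501/627 - 124*√2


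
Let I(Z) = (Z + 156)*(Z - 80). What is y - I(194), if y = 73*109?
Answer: -31943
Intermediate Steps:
y = 7957
I(Z) = (-80 + Z)*(156 + Z) (I(Z) = (156 + Z)*(-80 + Z) = (-80 + Z)*(156 + Z))
y - I(194) = 7957 - (-12480 + 194**2 + 76*194) = 7957 - (-12480 + 37636 + 14744) = 7957 - 1*39900 = 7957 - 39900 = -31943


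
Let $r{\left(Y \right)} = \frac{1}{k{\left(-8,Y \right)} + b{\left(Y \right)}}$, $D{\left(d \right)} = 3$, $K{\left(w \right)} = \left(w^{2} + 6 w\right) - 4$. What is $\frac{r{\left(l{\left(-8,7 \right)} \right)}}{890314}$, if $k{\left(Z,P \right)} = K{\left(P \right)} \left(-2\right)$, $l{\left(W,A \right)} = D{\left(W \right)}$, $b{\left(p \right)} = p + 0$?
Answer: $- \frac{1}{38283502} \approx -2.6121 \cdot 10^{-8}$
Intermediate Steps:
$b{\left(p \right)} = p$
$K{\left(w \right)} = -4 + w^{2} + 6 w$
$l{\left(W,A \right)} = 3$
$k{\left(Z,P \right)} = 8 - 12 P - 2 P^{2}$ ($k{\left(Z,P \right)} = \left(-4 + P^{2} + 6 P\right) \left(-2\right) = 8 - 12 P - 2 P^{2}$)
$r{\left(Y \right)} = \frac{1}{8 - 11 Y - 2 Y^{2}}$ ($r{\left(Y \right)} = \frac{1}{\left(8 - 12 Y - 2 Y^{2}\right) + Y} = \frac{1}{8 - 11 Y - 2 Y^{2}}$)
$\frac{r{\left(l{\left(-8,7 \right)} \right)}}{890314} = \frac{1}{\left(8 - 33 - 2 \cdot 3^{2}\right) 890314} = \frac{1}{8 - 33 - 18} \cdot \frac{1}{890314} = \frac{1}{-43} \cdot \frac{1}{890314} = \left(- \frac{1}{43}\right) \frac{1}{890314} = - \frac{1}{38283502}$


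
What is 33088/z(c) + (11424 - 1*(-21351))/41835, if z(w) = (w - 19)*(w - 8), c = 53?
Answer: 47812741/2133585 ≈ 22.410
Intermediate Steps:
z(w) = (-19 + w)*(-8 + w)
33088/z(c) + (11424 - 1*(-21351))/41835 = 33088/(152 + 53² - 27*53) + (11424 - 1*(-21351))/41835 = 33088/(152 + 2809 - 1431) + (11424 + 21351)*(1/41835) = 33088/1530 + 32775*(1/41835) = 33088*(1/1530) + 2185/2789 = 16544/765 + 2185/2789 = 47812741/2133585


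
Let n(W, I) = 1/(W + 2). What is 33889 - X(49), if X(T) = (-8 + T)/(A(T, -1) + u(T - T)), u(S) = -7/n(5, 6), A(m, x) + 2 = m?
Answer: 67819/2 ≈ 33910.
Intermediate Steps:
A(m, x) = -2 + m
n(W, I) = 1/(2 + W)
u(S) = -49 (u(S) = -7/(1/(2 + 5)) = -7/(1/7) = -7/⅐ = -7*7 = -49)
X(T) = (-8 + T)/(-51 + T) (X(T) = (-8 + T)/((-2 + T) - 49) = (-8 + T)/(-51 + T))
33889 - X(49) = 33889 - (8 - 1*49)/(51 - 1*49) = 33889 - (8 - 49)/(51 - 49) = 33889 - (-41)/2 = 33889 - 1*(-41/2) = 33889 + 41/2 = 67819/2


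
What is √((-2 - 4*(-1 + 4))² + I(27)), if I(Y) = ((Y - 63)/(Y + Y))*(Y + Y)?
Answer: 4*√10 ≈ 12.649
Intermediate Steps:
I(Y) = -63 + Y (I(Y) = ((-63 + Y)/((2*Y)))*(2*Y) = ((-63 + Y)*(1/(2*Y)))*(2*Y) = ((-63 + Y)/(2*Y))*(2*Y) = -63 + Y)
√((-2 - 4*(-1 + 4))² + I(27)) = √((-2 - 4*(-1 + 4))² + (-63 + 27)) = √((-2 - 4*3)² - 36) = √((-2 - 12)² - 36) = √((-14)² - 36) = √(196 - 36) = √160 = 4*√10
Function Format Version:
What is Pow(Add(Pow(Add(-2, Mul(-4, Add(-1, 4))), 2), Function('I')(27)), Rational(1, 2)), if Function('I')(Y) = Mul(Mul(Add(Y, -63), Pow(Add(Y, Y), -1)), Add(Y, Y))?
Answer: Mul(4, Pow(10, Rational(1, 2))) ≈ 12.649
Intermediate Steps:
Function('I')(Y) = Add(-63, Y) (Function('I')(Y) = Mul(Mul(Add(-63, Y), Pow(Mul(2, Y), -1)), Mul(2, Y)) = Mul(Mul(Add(-63, Y), Mul(Rational(1, 2), Pow(Y, -1))), Mul(2, Y)) = Mul(Mul(Rational(1, 2), Pow(Y, -1), Add(-63, Y)), Mul(2, Y)) = Add(-63, Y))
Pow(Add(Pow(Add(-2, Mul(-4, Add(-1, 4))), 2), Function('I')(27)), Rational(1, 2)) = Pow(Add(Pow(Add(-2, Mul(-4, Add(-1, 4))), 2), Add(-63, 27)), Rational(1, 2)) = Pow(Add(Pow(Add(-2, Mul(-4, 3)), 2), -36), Rational(1, 2)) = Pow(Add(Pow(Add(-2, -12), 2), -36), Rational(1, 2)) = Pow(Add(Pow(-14, 2), -36), Rational(1, 2)) = Pow(Add(196, -36), Rational(1, 2)) = Pow(160, Rational(1, 2)) = Mul(4, Pow(10, Rational(1, 2)))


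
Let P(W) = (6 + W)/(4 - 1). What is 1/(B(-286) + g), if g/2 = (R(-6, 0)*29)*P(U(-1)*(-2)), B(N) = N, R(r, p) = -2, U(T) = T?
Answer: -3/1786 ≈ -0.0016797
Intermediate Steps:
P(W) = 2 + W/3 (P(W) = (6 + W)/3 = (6 + W)*(⅓) = 2 + W/3)
g = -928/3 (g = 2*((-2*29)*(2 + (-1*(-2))/3)) = 2*(-58*(2 + (⅓)*2)) = 2*(-58*(2 + ⅔)) = 2*(-58*8/3) = 2*(-464/3) = -928/3 ≈ -309.33)
1/(B(-286) + g) = 1/(-286 - 928/3) = 1/(-1786/3) = -3/1786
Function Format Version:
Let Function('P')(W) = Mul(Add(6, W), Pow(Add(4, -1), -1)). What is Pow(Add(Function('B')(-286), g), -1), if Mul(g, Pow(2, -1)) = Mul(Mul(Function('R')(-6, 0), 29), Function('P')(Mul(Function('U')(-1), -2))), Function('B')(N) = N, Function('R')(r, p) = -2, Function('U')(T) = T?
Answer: Rational(-3, 1786) ≈ -0.0016797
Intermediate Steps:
Function('P')(W) = Add(2, Mul(Rational(1, 3), W)) (Function('P')(W) = Mul(Add(6, W), Pow(3, -1)) = Mul(Add(6, W), Rational(1, 3)) = Add(2, Mul(Rational(1, 3), W)))
g = Rational(-928, 3) (g = Mul(2, Mul(Mul(-2, 29), Add(2, Mul(Rational(1, 3), Mul(-1, -2))))) = Mul(2, Mul(-58, Add(2, Mul(Rational(1, 3), 2)))) = Mul(2, Mul(-58, Add(2, Rational(2, 3)))) = Mul(2, Mul(-58, Rational(8, 3))) = Mul(2, Rational(-464, 3)) = Rational(-928, 3) ≈ -309.33)
Pow(Add(Function('B')(-286), g), -1) = Pow(Add(-286, Rational(-928, 3)), -1) = Pow(Rational(-1786, 3), -1) = Rational(-3, 1786)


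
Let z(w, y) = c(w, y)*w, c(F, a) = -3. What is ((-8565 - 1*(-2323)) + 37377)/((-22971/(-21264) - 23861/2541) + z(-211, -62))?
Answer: 560760280080/11251044533 ≈ 49.841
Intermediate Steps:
z(w, y) = -3*w
((-8565 - 1*(-2323)) + 37377)/((-22971/(-21264) - 23861/2541) + z(-211, -62)) = ((-8565 - 1*(-2323)) + 37377)/((-22971/(-21264) - 23861/2541) - 3*(-211)) = ((-8565 + 2323) + 37377)/((-22971*(-1/21264) - 23861*1/2541) + 633) = (-6242 + 37377)/((7657/7088 - 23861/2541) + 633) = 31135/(-149670331/18010608 + 633) = 31135/(11251044533/18010608) = 31135*(18010608/11251044533) = 560760280080/11251044533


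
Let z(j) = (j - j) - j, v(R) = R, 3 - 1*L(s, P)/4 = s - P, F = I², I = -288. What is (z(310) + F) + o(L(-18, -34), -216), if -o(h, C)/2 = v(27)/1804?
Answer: 74535841/902 ≈ 82634.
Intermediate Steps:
F = 82944 (F = (-288)² = 82944)
L(s, P) = 12 - 4*s + 4*P (L(s, P) = 12 - 4*(s - P) = 12 + (-4*s + 4*P) = 12 - 4*s + 4*P)
z(j) = -j (z(j) = 0 - j = -j)
o(h, C) = -27/902 (o(h, C) = -54/1804 = -2*27/1804 = -27/902)
(z(310) + F) + o(L(-18, -34), -216) = (-1*310 + 82944) - 27/902 = (-310 + 82944) - 27/902 = 82634 - 27/902 = 74535841/902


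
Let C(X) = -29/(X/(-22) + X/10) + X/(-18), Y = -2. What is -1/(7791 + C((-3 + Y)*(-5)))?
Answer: -90/699151 ≈ -0.00012873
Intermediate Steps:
C(X) = -1595/(3*X) - X/18 (C(X) = -29/(X*(-1/22) + X*(1/10)) + X*(-1/18) = -29/(-X/22 + X/10) - X/18 = -29*55/(3*X) - X/18 = -1595/(3*X) - X/18)
-1/(7791 + C((-3 + Y)*(-5))) = -1/(7791 + (-9570 - ((-3 - 2)*(-5))**2)/(18*(((-3 - 2)*(-5))))) = -1/(7791 + (-9570 - (-5*(-5))**2)/(18*((-5*(-5))))) = -1/(7791 + (1/18)*(-9570 - 1*25**2)/25) = -1/(7791 + (1/18)*(1/25)*(-9570 - 1*625)) = -1/(7791 + (1/18)*(1/25)*(-9570 - 625)) = -1/(7791 + (1/18)*(1/25)*(-10195)) = -1/(7791 - 2039/90) = -1/699151/90 = -1*90/699151 = -90/699151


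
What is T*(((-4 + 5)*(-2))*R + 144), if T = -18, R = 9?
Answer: -2268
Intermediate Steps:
T*(((-4 + 5)*(-2))*R + 144) = -18*(((-4 + 5)*(-2))*9 + 144) = -18*((1*(-2))*9 + 144) = -18*(-2*9 + 144) = -18*(-18 + 144) = -18*126 = -2268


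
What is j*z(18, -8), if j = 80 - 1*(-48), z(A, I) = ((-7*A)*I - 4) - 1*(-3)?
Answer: 128896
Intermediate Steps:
z(A, I) = -1 - 7*A*I (z(A, I) = (-7*A*I - 4) + 3 = (-4 - 7*A*I) + 3 = -1 - 7*A*I)
j = 128 (j = 80 + 48 = 128)
j*z(18, -8) = 128*(-1 - 7*18*(-8)) = 128*(-1 + 1008) = 128*1007 = 128896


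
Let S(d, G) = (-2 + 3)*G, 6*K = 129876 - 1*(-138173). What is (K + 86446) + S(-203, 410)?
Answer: 789185/6 ≈ 1.3153e+5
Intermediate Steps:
K = 268049/6 (K = (129876 - 1*(-138173))/6 = (129876 + 138173)/6 = (⅙)*268049 = 268049/6 ≈ 44675.)
S(d, G) = G (S(d, G) = 1*G = G)
(K + 86446) + S(-203, 410) = (268049/6 + 86446) + 410 = 786725/6 + 410 = 789185/6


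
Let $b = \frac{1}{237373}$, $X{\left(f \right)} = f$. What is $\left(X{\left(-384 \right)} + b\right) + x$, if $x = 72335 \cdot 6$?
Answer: $\frac{102931104499}{237373} \approx 4.3363 \cdot 10^{5}$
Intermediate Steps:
$x = 434010$
$b = \frac{1}{237373} \approx 4.2128 \cdot 10^{-6}$
$\left(X{\left(-384 \right)} + b\right) + x = \left(-384 + \frac{1}{237373}\right) + 434010 = - \frac{91151231}{237373} + 434010 = \frac{102931104499}{237373}$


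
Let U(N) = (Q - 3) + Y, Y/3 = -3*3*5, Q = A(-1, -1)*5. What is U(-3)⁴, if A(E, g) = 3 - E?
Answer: 193877776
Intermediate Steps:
Q = 20 (Q = (3 - 1*(-1))*5 = (3 + 1)*5 = 4*5 = 20)
Y = -135 (Y = 3*(-3*3*5) = 3*(-9*5) = 3*(-45) = -135)
U(N) = -118 (U(N) = (20 - 3) - 135 = 17 - 135 = -118)
U(-3)⁴ = (-118)⁴ = 193877776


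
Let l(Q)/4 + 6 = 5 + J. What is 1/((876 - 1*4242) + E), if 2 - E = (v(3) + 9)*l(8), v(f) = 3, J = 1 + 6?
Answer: -1/3652 ≈ -0.00027382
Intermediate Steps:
J = 7
l(Q) = 24 (l(Q) = -24 + 4*(5 + 7) = -24 + 4*12 = -24 + 48 = 24)
E = -286 (E = 2 - (3 + 9)*24 = 2 - 12*24 = 2 - 1*288 = 2 - 288 = -286)
1/((876 - 1*4242) + E) = 1/((876 - 1*4242) - 286) = 1/((876 - 4242) - 286) = 1/(-3366 - 286) = 1/(-3652) = -1/3652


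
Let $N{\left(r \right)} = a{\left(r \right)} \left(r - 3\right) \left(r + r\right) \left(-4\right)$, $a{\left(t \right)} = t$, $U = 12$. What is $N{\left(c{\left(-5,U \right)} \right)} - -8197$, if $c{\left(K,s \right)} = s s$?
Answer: $-23382011$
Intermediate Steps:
$c{\left(K,s \right)} = s^{2}$
$N{\left(r \right)} = - 8 r^{2} \left(-3 + r\right)$ ($N{\left(r \right)} = r \left(r - 3\right) \left(r + r\right) \left(-4\right) = r \left(-3 + r\right) 2 r \left(-4\right) = r 2 r \left(-3 + r\right) \left(-4\right) = 2 r^{2} \left(-3 + r\right) \left(-4\right) = - 8 r^{2} \left(-3 + r\right)$)
$N{\left(c{\left(-5,U \right)} \right)} - -8197 = 8 \left(12^{2}\right)^{2} \left(3 - 12^{2}\right) - -8197 = 8 \cdot 144^{2} \left(3 - 144\right) + 8197 = 8 \cdot 20736 \left(3 - 144\right) + 8197 = 8 \cdot 20736 \left(-141\right) + 8197 = -23390208 + 8197 = -23382011$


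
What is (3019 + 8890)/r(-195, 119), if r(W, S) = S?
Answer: 11909/119 ≈ 100.08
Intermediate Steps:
(3019 + 8890)/r(-195, 119) = (3019 + 8890)/119 = 11909*(1/119) = 11909/119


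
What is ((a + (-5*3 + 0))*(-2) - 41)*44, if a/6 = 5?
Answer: -3124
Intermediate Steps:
a = 30 (a = 6*5 = 30)
((a + (-5*3 + 0))*(-2) - 41)*44 = ((30 + (-5*3 + 0))*(-2) - 41)*44 = ((30 + (-15 + 0))*(-2) - 41)*44 = ((30 - 15)*(-2) - 41)*44 = (15*(-2) - 41)*44 = (-30 - 41)*44 = -71*44 = -3124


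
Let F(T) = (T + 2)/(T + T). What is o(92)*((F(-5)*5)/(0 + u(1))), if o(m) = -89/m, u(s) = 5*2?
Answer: -267/1840 ≈ -0.14511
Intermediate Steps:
u(s) = 10
F(T) = (2 + T)/(2*T) (F(T) = (2 + T)/((2*T)) = (2 + T)*(1/(2*T)) = (2 + T)/(2*T))
o(92)*((F(-5)*5)/(0 + u(1))) = (-89/92)*((((½)*(2 - 5)/(-5))*5)/(0 + 10)) = (-89*1/92)*((((½)*(-⅕)*(-3))*5)/10) = -89*(3/10)*5/(92*10) = -267/(184*10) = -89/92*3/20 = -267/1840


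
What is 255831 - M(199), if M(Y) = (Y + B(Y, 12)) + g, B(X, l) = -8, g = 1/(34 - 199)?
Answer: 42180601/165 ≈ 2.5564e+5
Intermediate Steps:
g = -1/165 (g = 1/(-165) = -1/165 ≈ -0.0060606)
M(Y) = -1321/165 + Y (M(Y) = (Y - 8) - 1/165 = (-8 + Y) - 1/165 = -1321/165 + Y)
255831 - M(199) = 255831 - (-1321/165 + 199) = 255831 - 1*31514/165 = 255831 - 31514/165 = 42180601/165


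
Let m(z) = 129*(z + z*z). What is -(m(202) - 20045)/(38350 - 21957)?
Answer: -5269729/16393 ≈ -321.46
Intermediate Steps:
m(z) = 129*z + 129*z² (m(z) = 129*(z + z²) = 129*z + 129*z²)
-(m(202) - 20045)/(38350 - 21957) = -(129*202*(1 + 202) - 20045)/(38350 - 21957) = -(129*202*203 - 20045)/16393 = -(5289774 - 20045)/16393 = -5269729/16393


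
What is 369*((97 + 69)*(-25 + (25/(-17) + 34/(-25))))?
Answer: -724512312/425 ≈ -1.7047e+6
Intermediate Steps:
369*((97 + 69)*(-25 + (25/(-17) + 34/(-25)))) = 369*(166*(-25 + (25*(-1/17) + 34*(-1/25)))) = 369*(166*(-25 + (-25/17 - 34/25))) = 369*(166*(-25 - 1203/425)) = 369*(166*(-11828/425)) = 369*(-1963448/425) = -724512312/425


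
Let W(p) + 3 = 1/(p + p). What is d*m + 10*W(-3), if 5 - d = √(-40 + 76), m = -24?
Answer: -23/3 ≈ -7.6667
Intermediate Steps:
d = -1 (d = 5 - √(-40 + 76) = 5 - √36 = 5 - 1*6 = 5 - 6 = -1)
W(p) = -3 + 1/(2*p) (W(p) = -3 + 1/(p + p) = -3 + 1/(2*p))
d*m + 10*W(-3) = -1*(-24) + 10*(-3 + (½)/(-3)) = 24 + 10*(-3 + (½)*(-⅓)) = 24 + 10*(-3 - ⅙) = 24 + 10*(-19/6) = 24 - 95/3 = -23/3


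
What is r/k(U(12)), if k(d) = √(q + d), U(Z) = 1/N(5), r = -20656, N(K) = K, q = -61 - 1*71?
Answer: 20656*I*√3295/659 ≈ 1799.2*I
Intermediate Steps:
q = -132 (q = -61 - 71 = -132)
U(Z) = ⅕ (U(Z) = 1/5 = ⅕)
k(d) = √(-132 + d)
r/k(U(12)) = -20656/√(-132 + ⅕) = -20656*(-I*√3295/659) = -(-20656)*I*√3295/659 = 20656*I*√3295/659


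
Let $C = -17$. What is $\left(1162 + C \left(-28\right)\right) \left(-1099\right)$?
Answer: $-1800162$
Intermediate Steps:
$\left(1162 + C \left(-28\right)\right) \left(-1099\right) = \left(1162 - -476\right) \left(-1099\right) = \left(1162 + 476\right) \left(-1099\right) = 1638 \left(-1099\right) = -1800162$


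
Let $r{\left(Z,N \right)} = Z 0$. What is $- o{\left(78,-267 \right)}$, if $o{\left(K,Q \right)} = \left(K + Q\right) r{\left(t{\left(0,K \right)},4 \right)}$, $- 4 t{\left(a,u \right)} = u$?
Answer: $0$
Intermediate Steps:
$t{\left(a,u \right)} = - \frac{u}{4}$
$r{\left(Z,N \right)} = 0$
$o{\left(K,Q \right)} = 0$ ($o{\left(K,Q \right)} = \left(K + Q\right) 0 = 0$)
$- o{\left(78,-267 \right)} = \left(-1\right) 0 = 0$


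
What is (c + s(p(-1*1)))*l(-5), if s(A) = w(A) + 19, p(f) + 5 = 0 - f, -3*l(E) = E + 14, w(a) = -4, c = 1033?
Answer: -3144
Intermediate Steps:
l(E) = -14/3 - E/3 (l(E) = -(E + 14)/3 = -(14 + E)/3 = -14/3 - E/3)
p(f) = -5 - f (p(f) = -5 + (0 - f) = -5 - f)
s(A) = 15 (s(A) = -4 + 19 = 15)
(c + s(p(-1*1)))*l(-5) = (1033 + 15)*(-14/3 - ⅓*(-5)) = 1048*(-14/3 + 5/3) = 1048*(-3) = -3144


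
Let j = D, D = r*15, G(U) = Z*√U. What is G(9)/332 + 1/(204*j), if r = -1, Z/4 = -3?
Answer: -27623/253980 ≈ -0.10876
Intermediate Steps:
Z = -12 (Z = 4*(-3) = -12)
G(U) = -12*√U
D = -15 (D = -1*15 = -15)
j = -15
G(9)/332 + 1/(204*j) = -12*√9/332 + 1/(204*(-15)) = -12*3*(1/332) + (1/204)*(-1/15) = -36*1/332 - 1/3060 = -9/83 - 1/3060 = -27623/253980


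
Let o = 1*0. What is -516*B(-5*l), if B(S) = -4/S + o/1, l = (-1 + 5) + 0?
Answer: -516/5 ≈ -103.20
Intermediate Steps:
o = 0
l = 4 (l = 4 + 0 = 4)
B(S) = -4/S (B(S) = -4/S + 0/1 = -4/S + 0*1 = -4/S + 0 = -4/S)
-516*B(-5*l) = -(-2064)/((-5*4)) = -(-2064)/(-20) = -(-2064)*(-1)/20 = -516*1/5 = -516/5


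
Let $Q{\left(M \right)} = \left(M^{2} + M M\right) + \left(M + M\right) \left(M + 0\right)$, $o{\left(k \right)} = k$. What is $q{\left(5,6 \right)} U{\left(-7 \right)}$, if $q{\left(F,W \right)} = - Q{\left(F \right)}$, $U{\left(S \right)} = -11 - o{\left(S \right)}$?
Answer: $400$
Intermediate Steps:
$U{\left(S \right)} = -11 - S$
$Q{\left(M \right)} = 4 M^{2}$ ($Q{\left(M \right)} = \left(M^{2} + M^{2}\right) + 2 M M = 2 M^{2} + 2 M^{2} = 4 M^{2}$)
$q{\left(F,W \right)} = - 4 F^{2}$
$q{\left(5,6 \right)} U{\left(-7 \right)} = - 4 \cdot 5^{2} \left(-11 - -7\right) = \left(-4\right) 25 \left(-11 + 7\right) = \left(-100\right) \left(-4\right) = 400$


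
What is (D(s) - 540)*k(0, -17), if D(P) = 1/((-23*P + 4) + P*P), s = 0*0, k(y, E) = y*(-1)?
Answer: 0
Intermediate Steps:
k(y, E) = -y
s = 0
D(P) = 1/(4 + P² - 23*P) (D(P) = 1/((4 - 23*P) + P²) = 1/(4 + P² - 23*P))
(D(s) - 540)*k(0, -17) = (1/(4 + 0² - 23*0) - 540)*(-1*0) = (1/(4 + 0 + 0) - 540)*0 = (1/4 - 540)*0 = (¼ - 540)*0 = -2159/4*0 = 0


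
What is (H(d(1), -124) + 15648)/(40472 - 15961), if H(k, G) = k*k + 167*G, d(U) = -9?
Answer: -4979/24511 ≈ -0.20313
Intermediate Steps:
H(k, G) = k**2 + 167*G
(H(d(1), -124) + 15648)/(40472 - 15961) = (((-9)**2 + 167*(-124)) + 15648)/(40472 - 15961) = ((81 - 20708) + 15648)/24511 = (-20627 + 15648)*(1/24511) = -4979*1/24511 = -4979/24511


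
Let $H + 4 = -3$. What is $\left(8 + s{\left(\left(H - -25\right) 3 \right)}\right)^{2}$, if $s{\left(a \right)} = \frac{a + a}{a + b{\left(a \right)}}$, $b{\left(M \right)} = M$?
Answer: $81$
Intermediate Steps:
$H = -7$ ($H = -4 - 3 = -7$)
$s{\left(a \right)} = 1$ ($s{\left(a \right)} = \frac{a + a}{a + a} = \frac{2 a}{2 a} = 2 a \frac{1}{2 a} = 1$)
$\left(8 + s{\left(\left(H - -25\right) 3 \right)}\right)^{2} = \left(8 + 1\right)^{2} = 9^{2} = 81$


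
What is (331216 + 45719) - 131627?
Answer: 245308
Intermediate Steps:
(331216 + 45719) - 131627 = 376935 - 131627 = 245308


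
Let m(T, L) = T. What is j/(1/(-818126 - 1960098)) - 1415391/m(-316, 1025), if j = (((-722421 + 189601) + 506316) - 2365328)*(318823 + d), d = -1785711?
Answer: -3080221650071356184353/316 ≈ -9.7475e+18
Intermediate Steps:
j = 3508549658816 (j = (((-722421 + 189601) + 506316) - 2365328)*(318823 - 1785711) = ((-532820 + 506316) - 2365328)*(-1466888) = (-26504 - 2365328)*(-1466888) = -2391832*(-1466888) = 3508549658816)
j/(1/(-818126 - 1960098)) - 1415391/m(-316, 1025) = 3508549658816/(1/(-818126 - 1960098)) - 1415391/(-316) = 3508549658816/(1/(-2778224)) - 1415391*(-1/316) = 3508549658816/(-1/2778224) + 1415391/316 = 3508549658816*(-2778224) + 1415391/316 = -9747536867314422784 + 1415391/316 = -3080221650071356184353/316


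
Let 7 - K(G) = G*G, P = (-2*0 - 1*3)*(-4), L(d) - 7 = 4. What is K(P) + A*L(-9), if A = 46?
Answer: 369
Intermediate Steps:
L(d) = 11 (L(d) = 7 + 4 = 11)
P = 12 (P = (0 - 3)*(-4) = -3*(-4) = 12)
K(G) = 7 - G² (K(G) = 7 - G*G = 7 - G²)
K(P) + A*L(-9) = (7 - 1*12²) + 46*11 = (7 - 1*144) + 506 = (7 - 144) + 506 = -137 + 506 = 369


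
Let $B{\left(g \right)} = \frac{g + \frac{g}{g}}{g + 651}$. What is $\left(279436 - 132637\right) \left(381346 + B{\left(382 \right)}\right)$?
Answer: $\frac{57828647655999}{1033} \approx 5.5981 \cdot 10^{10}$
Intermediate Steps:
$B{\left(g \right)} = \frac{1 + g}{651 + g}$ ($B{\left(g \right)} = \frac{g + 1}{651 + g} = \frac{1 + g}{651 + g}$)
$\left(279436 - 132637\right) \left(381346 + B{\left(382 \right)}\right) = \left(279436 - 132637\right) \left(381346 + \frac{1 + 382}{651 + 382}\right) = 146799 \left(381346 + \frac{1}{1033} \cdot 383\right) = 146799 \left(381346 + \frac{383}{1033}\right) = 146799 \cdot \frac{393930801}{1033} = \frac{57828647655999}{1033}$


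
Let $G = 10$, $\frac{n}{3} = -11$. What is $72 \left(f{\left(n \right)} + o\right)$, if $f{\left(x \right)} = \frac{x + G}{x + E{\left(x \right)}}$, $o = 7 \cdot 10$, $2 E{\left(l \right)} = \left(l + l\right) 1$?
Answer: $\frac{55716}{11} \approx 5065.1$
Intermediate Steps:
$n = -33$ ($n = 3 \left(-11\right) = -33$)
$E{\left(l \right)} = l$ ($E{\left(l \right)} = \frac{\left(l + l\right) 1}{2} = \frac{2 l 1}{2} = \frac{2 l}{2} = l$)
$o = 70$
$f{\left(x \right)} = \frac{10 + x}{2 x}$ ($f{\left(x \right)} = \frac{x + 10}{x + x} = \frac{10 + x}{2 x}$)
$72 \left(f{\left(n \right)} + o\right) = 72 \left(\frac{10 - 33}{2 \left(-33\right)} + 70\right) = 72 \left(\frac{1}{2} \left(- \frac{1}{33}\right) \left(-23\right) + 70\right) = 72 \left(\frac{23}{66} + 70\right) = 72 \cdot \frac{4643}{66} = \frac{55716}{11}$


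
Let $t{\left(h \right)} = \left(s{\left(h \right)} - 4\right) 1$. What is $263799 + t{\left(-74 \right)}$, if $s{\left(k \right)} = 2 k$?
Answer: $263647$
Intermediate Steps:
$t{\left(h \right)} = -4 + 2 h$ ($t{\left(h \right)} = \left(2 h - 4\right) 1 = \left(-4 + 2 h\right) 1 = -4 + 2 h$)
$263799 + t{\left(-74 \right)} = 263799 + \left(-4 + 2 \left(-74\right)\right) = 263799 - 152 = 263647$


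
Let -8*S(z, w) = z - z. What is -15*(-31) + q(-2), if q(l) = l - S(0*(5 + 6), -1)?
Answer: 463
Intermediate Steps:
S(z, w) = 0 (S(z, w) = -(z - z)/8 = -1/8*0 = 0)
q(l) = l (q(l) = l - 1*0 = l + 0 = l)
-15*(-31) + q(-2) = -15*(-31) - 2 = 465 - 2 = 463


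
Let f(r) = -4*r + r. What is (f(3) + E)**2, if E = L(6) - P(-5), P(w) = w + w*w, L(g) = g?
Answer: 529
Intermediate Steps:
P(w) = w + w**2
f(r) = -3*r
E = -14 (E = 6 - (-5)*(1 - 5) = 6 - (-5)*(-4) = 6 - 1*20 = 6 - 20 = -14)
(f(3) + E)**2 = (-3*3 - 14)**2 = (-9 - 14)**2 = (-23)**2 = 529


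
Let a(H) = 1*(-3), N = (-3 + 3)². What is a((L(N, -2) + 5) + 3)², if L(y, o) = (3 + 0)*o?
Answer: 9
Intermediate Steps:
N = 0 (N = 0² = 0)
L(y, o) = 3*o
a(H) = -3
a((L(N, -2) + 5) + 3)² = (-3)² = 9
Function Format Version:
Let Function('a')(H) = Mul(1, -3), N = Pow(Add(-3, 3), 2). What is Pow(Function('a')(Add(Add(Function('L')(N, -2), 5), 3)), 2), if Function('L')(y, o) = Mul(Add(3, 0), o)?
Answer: 9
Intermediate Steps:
N = 0 (N = Pow(0, 2) = 0)
Function('L')(y, o) = Mul(3, o)
Function('a')(H) = -3
Pow(Function('a')(Add(Add(Function('L')(N, -2), 5), 3)), 2) = Pow(-3, 2) = 9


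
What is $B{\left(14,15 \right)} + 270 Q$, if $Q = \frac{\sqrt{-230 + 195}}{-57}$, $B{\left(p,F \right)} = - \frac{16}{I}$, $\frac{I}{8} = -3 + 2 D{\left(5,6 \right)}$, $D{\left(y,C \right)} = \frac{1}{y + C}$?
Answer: $\frac{22}{31} - \frac{90 i \sqrt{35}}{19} \approx 0.70968 - 28.024 i$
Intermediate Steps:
$D{\left(y,C \right)} = \frac{1}{C + y}$
$I = - \frac{248}{11}$ ($I = 8 \left(-3 + \frac{2}{6 + 5}\right) = 8 \left(-3 + \frac{2}{11}\right) = 8 \left(- \frac{31}{11}\right) = - \frac{248}{11} \approx -22.545$)
$B{\left(p,F \right)} = \frac{22}{31}$ ($B{\left(p,F \right)} = - \frac{16}{- \frac{248}{11}} = \left(-16\right) \left(- \frac{11}{248}\right) = \frac{22}{31}$)
$Q = - \frac{i \sqrt{35}}{57}$ ($Q = \sqrt{-35} \left(- \frac{1}{57}\right) = i \sqrt{35} \left(- \frac{1}{57}\right) = - \frac{i \sqrt{35}}{57} \approx - 0.10379 i$)
$B{\left(14,15 \right)} + 270 Q = \frac{22}{31} + 270 \left(- \frac{i \sqrt{35}}{57}\right) = \frac{22}{31} - \frac{90 i \sqrt{35}}{19}$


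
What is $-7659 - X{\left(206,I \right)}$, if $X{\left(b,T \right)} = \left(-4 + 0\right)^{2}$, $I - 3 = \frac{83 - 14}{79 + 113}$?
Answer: $-7675$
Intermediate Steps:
$I = \frac{215}{64}$ ($I = 3 + \frac{83 - 14}{79 + 113} = 3 + \frac{69}{192} = 3 + 69 \cdot \frac{1}{192} = 3 + \frac{23}{64} = \frac{215}{64} \approx 3.3594$)
$X{\left(b,T \right)} = 16$ ($X{\left(b,T \right)} = \left(-4\right)^{2} = 16$)
$-7659 - X{\left(206,I \right)} = -7659 - 16 = -7675$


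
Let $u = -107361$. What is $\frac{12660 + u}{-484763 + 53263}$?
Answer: $\frac{94701}{431500} \approx 0.21947$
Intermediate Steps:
$\frac{12660 + u}{-484763 + 53263} = \frac{12660 - 107361}{-484763 + 53263} = - \frac{94701}{-431500} = \left(-94701\right) \left(- \frac{1}{431500}\right) = \frac{94701}{431500}$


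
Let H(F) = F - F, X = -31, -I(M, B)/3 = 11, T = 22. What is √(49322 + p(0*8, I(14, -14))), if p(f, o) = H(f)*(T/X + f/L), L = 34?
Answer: √49322 ≈ 222.09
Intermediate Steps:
I(M, B) = -33 (I(M, B) = -3*11 = -33)
H(F) = 0
p(f, o) = 0 (p(f, o) = 0*(22/(-31) + f/34) = 0*(22*(-1/31) + f*(1/34)) = 0*(-22/31 + f/34) = 0)
√(49322 + p(0*8, I(14, -14))) = √(49322 + 0) = √49322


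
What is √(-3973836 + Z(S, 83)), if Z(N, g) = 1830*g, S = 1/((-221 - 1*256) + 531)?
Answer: I*√3821946 ≈ 1955.0*I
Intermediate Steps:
S = 1/54 (S = 1/((-221 - 256) + 531) = 1/(-477 + 531) = 1/54 ≈ 0.018519)
√(-3973836 + Z(S, 83)) = √(-3973836 + 1830*83) = √(-3973836 + 151890) = √(-3821946) = I*√3821946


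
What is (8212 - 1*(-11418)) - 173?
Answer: 19457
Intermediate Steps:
(8212 - 1*(-11418)) - 173 = (8212 + 11418) - 173 = 19630 - 173 = 19457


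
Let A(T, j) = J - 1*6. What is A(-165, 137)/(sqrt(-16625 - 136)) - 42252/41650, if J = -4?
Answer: -3018/2975 + 10*I*sqrt(16761)/16761 ≈ -1.0145 + 0.077241*I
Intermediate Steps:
A(T, j) = -10 (A(T, j) = -4 - 1*6 = -4 - 6 = -10)
A(-165, 137)/(sqrt(-16625 - 136)) - 42252/41650 = -10/sqrt(-16625 - 136) - 42252/41650 = -10*(-I*sqrt(16761)/16761) - 42252*1/41650 = -10*(-I*sqrt(16761)/16761) - 3018/2975 = -(-10)*I*sqrt(16761)/16761 - 3018/2975 = 10*I*sqrt(16761)/16761 - 3018/2975 = -3018/2975 + 10*I*sqrt(16761)/16761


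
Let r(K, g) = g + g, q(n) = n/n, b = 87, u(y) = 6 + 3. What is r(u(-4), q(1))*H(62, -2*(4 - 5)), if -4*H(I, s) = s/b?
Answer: -1/87 ≈ -0.011494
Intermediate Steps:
u(y) = 9
H(I, s) = -s/348 (H(I, s) = -s/(4*87) = -s/348)
q(n) = 1
r(K, g) = 2*g
r(u(-4), q(1))*H(62, -2*(4 - 5)) = (2*1)*(-(-1)*(4 - 5)/174) = 2*(-(-1)*(-1)/174) = 2*(-1/348*2) = 2*(-1/174) = -1/87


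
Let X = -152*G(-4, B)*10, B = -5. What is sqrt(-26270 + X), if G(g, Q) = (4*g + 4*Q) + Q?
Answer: 5*sqrt(1442) ≈ 189.87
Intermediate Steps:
G(g, Q) = 4*g + 5*Q (G(g, Q) = (4*Q + 4*g) + Q = 4*g + 5*Q)
X = 62320 (X = -152*(4*(-4) + 5*(-5))*10 = -152*(-16 - 25)*10 = -152*(-41)*10 = 6232*10 = 62320)
sqrt(-26270 + X) = sqrt(-26270 + 62320) = sqrt(36050) = 5*sqrt(1442)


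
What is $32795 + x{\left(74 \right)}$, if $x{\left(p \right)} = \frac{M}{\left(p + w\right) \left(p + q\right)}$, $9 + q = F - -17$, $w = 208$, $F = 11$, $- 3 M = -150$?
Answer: $\frac{430040860}{13113} \approx 32795.0$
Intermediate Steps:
$M = 50$ ($M = \left(- \frac{1}{3}\right) \left(-150\right) = 50$)
$q = 19$ ($q = -9 + \left(11 - -17\right) = -9 + \left(11 + 17\right) = -9 + 28 = 19$)
$x{\left(p \right)} = \frac{50}{\left(19 + p\right) \left(208 + p\right)}$ ($x{\left(p \right)} = \frac{50}{\left(p + 208\right) \left(p + 19\right)} = \frac{50}{\left(208 + p\right) \left(19 + p\right)} = \frac{50}{\left(19 + p\right) \left(208 + p\right)}$)
$32795 + x{\left(74 \right)} = 32795 + \frac{50}{3952 + 74^{2} + 227 \cdot 74} = 32795 + \frac{50}{3952 + 5476 + 16798} = 32795 + \frac{50}{26226} = 32795 + 50 \cdot \frac{1}{26226} = 32795 + \frac{25}{13113} = \frac{430040860}{13113}$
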